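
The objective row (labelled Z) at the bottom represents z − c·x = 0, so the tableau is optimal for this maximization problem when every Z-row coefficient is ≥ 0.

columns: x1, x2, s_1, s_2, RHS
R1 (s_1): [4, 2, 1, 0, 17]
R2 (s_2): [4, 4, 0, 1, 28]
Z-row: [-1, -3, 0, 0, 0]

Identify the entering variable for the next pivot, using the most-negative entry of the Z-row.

x2

Negative Z-row entries: x1: -1, x2: -3.
The most negative is -3 in column x2, so x2 enters.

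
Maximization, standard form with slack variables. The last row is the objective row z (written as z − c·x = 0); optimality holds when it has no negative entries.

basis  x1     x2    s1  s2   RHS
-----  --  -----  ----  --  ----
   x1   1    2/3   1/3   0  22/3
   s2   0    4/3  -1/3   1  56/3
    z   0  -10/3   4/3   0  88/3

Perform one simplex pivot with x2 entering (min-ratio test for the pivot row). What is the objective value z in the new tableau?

Ratio test on column x2 — row 1: (22/3)/(2/3) = 11; row 2: (56/3)/(4/3) = 14. Minimum is 11 at row 1 (x1 leaves); pivot element 2/3.
Pivot on row 1; the z-row RHS becomes 88/3 − (-10/3)·11 = 66.

66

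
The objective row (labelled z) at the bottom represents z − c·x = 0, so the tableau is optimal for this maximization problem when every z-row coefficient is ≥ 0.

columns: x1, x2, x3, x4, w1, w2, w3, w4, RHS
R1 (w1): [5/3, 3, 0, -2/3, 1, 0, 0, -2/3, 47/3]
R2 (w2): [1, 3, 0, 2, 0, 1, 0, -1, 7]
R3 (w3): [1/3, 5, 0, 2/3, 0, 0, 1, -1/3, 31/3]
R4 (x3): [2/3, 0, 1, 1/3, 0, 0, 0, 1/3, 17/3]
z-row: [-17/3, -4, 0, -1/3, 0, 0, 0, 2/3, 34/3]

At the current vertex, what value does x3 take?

17/3

x3 is basic (row 4); its value is the RHS of that row, 17/3.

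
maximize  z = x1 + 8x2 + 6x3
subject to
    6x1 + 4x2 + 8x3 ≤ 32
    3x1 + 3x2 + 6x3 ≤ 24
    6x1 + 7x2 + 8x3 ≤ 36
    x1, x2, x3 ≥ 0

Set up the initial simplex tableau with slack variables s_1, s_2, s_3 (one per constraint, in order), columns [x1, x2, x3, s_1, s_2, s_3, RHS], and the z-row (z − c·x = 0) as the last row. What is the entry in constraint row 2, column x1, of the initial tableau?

3

Constraint 2 has coefficient 3 on x1.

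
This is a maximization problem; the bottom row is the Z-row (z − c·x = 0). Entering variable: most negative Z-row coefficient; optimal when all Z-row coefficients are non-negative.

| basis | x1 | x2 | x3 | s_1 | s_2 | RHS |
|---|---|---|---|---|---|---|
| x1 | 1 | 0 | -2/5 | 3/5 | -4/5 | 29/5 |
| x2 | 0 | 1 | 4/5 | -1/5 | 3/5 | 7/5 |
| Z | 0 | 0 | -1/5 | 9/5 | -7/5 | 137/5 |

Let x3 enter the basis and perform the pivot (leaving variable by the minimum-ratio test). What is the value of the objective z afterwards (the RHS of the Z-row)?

111/4

Ratio test on column x3 — row 1: entry -2/5 ≤ 0; row 2: (7/5)/(4/5) = 7/4. Minimum is 7/4 at row 2 (x2 leaves); pivot element 4/5.
Pivot on row 2; the Z-row RHS becomes 137/5 − (-1/5)·(7/4) = 111/4.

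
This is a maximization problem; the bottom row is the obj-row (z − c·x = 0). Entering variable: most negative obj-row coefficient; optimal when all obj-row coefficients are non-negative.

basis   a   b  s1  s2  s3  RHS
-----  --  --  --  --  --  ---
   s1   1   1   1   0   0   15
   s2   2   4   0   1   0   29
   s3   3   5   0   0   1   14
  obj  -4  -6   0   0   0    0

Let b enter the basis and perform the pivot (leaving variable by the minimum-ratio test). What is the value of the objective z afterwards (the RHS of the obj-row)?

84/5

Ratio test on column b — row 1: 15/1 = 15; row 2: 29/4 = 29/4; row 3: 14/5 = 14/5. Minimum is 14/5 at row 3 (s3 leaves); pivot element 5.
Pivot on row 3; the obj-row RHS becomes 0 − (-6)·(14/5) = 84/5.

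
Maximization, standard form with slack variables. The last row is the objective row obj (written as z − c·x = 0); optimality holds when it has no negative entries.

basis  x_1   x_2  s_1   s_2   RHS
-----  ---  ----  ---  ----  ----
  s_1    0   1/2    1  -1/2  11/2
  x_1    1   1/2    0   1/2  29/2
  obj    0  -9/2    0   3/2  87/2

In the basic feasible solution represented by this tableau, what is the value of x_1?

x_1 is basic (row 2); its value is the RHS of that row, 29/2.

29/2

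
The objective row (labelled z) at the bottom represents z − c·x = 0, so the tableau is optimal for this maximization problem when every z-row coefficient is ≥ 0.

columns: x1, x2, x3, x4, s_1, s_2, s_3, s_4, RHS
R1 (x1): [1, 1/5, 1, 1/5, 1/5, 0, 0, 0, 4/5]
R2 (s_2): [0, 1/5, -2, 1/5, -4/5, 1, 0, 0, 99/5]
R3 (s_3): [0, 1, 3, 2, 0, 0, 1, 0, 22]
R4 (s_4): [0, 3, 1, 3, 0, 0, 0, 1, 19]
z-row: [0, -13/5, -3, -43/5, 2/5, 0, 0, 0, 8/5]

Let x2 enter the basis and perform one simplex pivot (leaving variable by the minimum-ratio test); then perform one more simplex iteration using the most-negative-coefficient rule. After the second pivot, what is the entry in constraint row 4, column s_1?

Ratio test on column x2 — row 1: (4/5)/(1/5) = 4; row 2: (99/5)/(1/5) = 99; row 3: 22/1 = 22; row 4: 19/3 = 19/3. Minimum is 4 at row 1 (x1 leaves); pivot element 1/5.
Divide row 1 by 1/5; eliminate column x2 from the other rows.
Second iteration: most negative z-row entry is -6 in column x4, so x4 enters.
Ratio test on column x4 — row 1: 4/1 = 4; row 2: entry 0 ≤ 0; row 3: 18/1 = 18; row 4: entry 0 ≤ 0. Minimum is 4 at row 1 (x2 leaves); pivot element 1.
Divide row 1 by 1; eliminate column x4 from the other rows.
After both pivots, the entry at constraint row 4, column s_1 is -3.

-3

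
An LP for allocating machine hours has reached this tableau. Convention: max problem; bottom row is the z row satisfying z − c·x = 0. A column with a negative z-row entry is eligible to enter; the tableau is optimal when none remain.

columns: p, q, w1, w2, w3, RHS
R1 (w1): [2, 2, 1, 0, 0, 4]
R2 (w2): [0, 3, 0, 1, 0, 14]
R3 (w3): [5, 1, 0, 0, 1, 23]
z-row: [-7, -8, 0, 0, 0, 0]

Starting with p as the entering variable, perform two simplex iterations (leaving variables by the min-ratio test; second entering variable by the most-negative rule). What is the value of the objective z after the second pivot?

Ratio test on column p — row 1: 4/2 = 2; row 2: entry 0 ≤ 0; row 3: 23/5 = 23/5. Minimum is 2 at row 1 (w1 leaves); pivot element 2.
Pivot on row 1; the z-row RHS becomes 0 − (-7)·2 = 14.
Next entering variable (most negative z-row entry -1): q.
Ratio test on column q — row 1: 2/1 = 2; row 2: 14/3 = 14/3; row 3: entry -4 ≤ 0. Minimum is 2 at row 1 (p leaves); pivot element 1.
After the second pivot the z-row RHS is 14 − (-1)·2 = 16.

16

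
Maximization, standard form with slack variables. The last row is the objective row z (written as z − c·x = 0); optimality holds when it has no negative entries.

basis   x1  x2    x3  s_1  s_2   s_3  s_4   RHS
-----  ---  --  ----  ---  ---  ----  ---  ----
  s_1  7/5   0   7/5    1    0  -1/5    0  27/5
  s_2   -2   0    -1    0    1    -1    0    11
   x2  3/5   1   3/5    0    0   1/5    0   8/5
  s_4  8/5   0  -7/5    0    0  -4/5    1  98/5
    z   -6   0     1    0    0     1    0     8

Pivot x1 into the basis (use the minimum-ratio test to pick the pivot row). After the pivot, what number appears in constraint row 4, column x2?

Ratio test on column x1 — row 1: (27/5)/(7/5) = 27/7; row 2: entry -2 ≤ 0; row 3: (8/5)/(3/5) = 8/3; row 4: (98/5)/(8/5) = 49/4. Minimum is 8/3 at row 3 (x2 leaves); pivot element 3/5.
Divide row 3 by 3/5; eliminate column x1 from the other rows.
Row 4 update in column x2: 0 − (8/5)·(5/3) = -8/3.

-8/3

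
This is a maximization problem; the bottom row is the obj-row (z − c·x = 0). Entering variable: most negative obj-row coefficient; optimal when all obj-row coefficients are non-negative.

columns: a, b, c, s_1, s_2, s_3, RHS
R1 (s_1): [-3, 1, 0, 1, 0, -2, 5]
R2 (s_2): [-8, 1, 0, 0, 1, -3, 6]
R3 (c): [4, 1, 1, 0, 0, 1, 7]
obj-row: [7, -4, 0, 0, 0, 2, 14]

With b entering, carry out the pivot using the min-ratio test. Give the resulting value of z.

34

Ratio test on column b — row 1: 5/1 = 5; row 2: 6/1 = 6; row 3: 7/1 = 7. Minimum is 5 at row 1 (s_1 leaves); pivot element 1.
Pivot on row 1; the obj-row RHS becomes 14 − (-4)·5 = 34.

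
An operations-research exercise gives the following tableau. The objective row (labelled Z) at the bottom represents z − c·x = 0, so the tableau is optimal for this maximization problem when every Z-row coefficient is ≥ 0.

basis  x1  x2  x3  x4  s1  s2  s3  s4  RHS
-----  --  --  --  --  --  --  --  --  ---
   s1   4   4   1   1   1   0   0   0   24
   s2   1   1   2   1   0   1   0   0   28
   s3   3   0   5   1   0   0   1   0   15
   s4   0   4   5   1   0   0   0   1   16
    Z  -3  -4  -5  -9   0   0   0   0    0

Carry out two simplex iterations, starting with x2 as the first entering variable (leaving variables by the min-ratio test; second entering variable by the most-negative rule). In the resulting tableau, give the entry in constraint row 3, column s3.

Ratio test on column x2 — row 1: 24/4 = 6; row 2: 28/1 = 28; row 3: entry 0 ≤ 0; row 4: 16/4 = 4. Minimum is 4 at row 4 (s4 leaves); pivot element 4.
Divide row 4 by 4; eliminate column x2 from the other rows.
Second iteration: most negative Z-row entry is -8 in column x4, so x4 enters.
Ratio test on column x4 — row 1: entry 0 ≤ 0; row 2: 24/(3/4) = 32; row 3: 15/1 = 15; row 4: 4/(1/4) = 16. Minimum is 15 at row 3 (s3 leaves); pivot element 1.
Divide row 3 by 1; eliminate column x4 from the other rows.
After both pivots, the entry at constraint row 3, column s3 is 1.

1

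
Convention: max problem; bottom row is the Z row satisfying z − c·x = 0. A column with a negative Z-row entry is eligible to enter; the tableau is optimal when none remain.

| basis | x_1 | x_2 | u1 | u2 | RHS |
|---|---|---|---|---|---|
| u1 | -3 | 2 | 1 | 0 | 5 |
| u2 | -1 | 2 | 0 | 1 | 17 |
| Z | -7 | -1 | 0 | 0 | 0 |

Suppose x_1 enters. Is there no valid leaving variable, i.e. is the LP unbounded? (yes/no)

Every constraint-row entry in column x_1 is ≤ 0, so increasing x_1 is unbounded.

yes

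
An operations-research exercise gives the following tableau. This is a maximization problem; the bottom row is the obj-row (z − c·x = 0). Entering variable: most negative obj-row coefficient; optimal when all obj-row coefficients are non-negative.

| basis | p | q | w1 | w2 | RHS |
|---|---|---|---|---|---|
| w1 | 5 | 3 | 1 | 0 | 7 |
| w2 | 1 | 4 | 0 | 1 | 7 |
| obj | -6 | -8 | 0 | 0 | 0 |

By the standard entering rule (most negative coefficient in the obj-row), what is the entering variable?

q

Negative obj-row entries: p: -6, q: -8.
The most negative is -8 in column q, so q enters.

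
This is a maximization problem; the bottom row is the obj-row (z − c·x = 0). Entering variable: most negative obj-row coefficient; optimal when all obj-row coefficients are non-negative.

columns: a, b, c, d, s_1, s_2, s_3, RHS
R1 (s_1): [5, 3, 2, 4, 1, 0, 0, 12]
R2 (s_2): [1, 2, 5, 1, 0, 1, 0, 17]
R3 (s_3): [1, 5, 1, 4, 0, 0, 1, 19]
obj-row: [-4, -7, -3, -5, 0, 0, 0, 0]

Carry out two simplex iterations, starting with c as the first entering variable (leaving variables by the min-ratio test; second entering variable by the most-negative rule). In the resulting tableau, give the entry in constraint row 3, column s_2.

7/11

Ratio test on column c — row 1: 12/2 = 6; row 2: 17/5 = 17/5; row 3: 19/1 = 19. Minimum is 17/5 at row 2 (s_2 leaves); pivot element 5.
Divide row 2 by 5; eliminate column c from the other rows.
Second iteration: most negative obj-row entry is -29/5 in column b, so b enters.
Ratio test on column b — row 1: (26/5)/(11/5) = 26/11; row 2: (17/5)/(2/5) = 17/2; row 3: (78/5)/(23/5) = 78/23. Minimum is 26/11 at row 1 (s_1 leaves); pivot element 11/5.
Divide row 1 by 11/5; eliminate column b from the other rows.
After both pivots, the entry at constraint row 3, column s_2 is 7/11.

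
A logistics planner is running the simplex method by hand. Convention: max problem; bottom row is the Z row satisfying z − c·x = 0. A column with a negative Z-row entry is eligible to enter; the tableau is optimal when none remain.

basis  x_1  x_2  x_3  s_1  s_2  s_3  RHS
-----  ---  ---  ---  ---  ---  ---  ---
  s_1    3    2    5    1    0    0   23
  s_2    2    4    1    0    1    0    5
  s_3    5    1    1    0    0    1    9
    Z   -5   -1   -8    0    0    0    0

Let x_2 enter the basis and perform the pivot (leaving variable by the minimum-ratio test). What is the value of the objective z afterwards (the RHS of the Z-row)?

5/4

Ratio test on column x_2 — row 1: 23/2 = 23/2; row 2: 5/4 = 5/4; row 3: 9/1 = 9. Minimum is 5/4 at row 2 (s_2 leaves); pivot element 4.
Pivot on row 2; the Z-row RHS becomes 0 − (-1)·(5/4) = 5/4.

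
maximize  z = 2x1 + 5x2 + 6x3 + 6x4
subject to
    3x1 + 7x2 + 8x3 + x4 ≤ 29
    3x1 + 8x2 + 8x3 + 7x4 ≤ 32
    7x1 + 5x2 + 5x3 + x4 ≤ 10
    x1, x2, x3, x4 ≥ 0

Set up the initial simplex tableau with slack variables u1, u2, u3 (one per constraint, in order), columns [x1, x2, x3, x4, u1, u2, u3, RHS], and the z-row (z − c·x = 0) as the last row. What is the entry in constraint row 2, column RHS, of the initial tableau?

The RHS of constraint 2 is b_2 = 32.

32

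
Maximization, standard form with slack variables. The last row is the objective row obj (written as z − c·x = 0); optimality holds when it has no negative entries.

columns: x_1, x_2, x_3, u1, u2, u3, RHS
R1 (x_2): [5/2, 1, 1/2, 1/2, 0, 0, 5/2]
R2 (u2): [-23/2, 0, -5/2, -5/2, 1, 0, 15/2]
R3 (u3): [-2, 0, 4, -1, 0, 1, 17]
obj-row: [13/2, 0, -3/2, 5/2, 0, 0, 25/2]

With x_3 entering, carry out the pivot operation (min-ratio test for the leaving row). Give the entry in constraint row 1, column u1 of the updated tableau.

Ratio test on column x_3 — row 1: (5/2)/(1/2) = 5; row 2: entry -5/2 ≤ 0; row 3: 17/4 = 17/4. Minimum is 17/4 at row 3 (u3 leaves); pivot element 4.
Divide row 3 by 4; eliminate column x_3 from the other rows.
Row 1 update in column u1: 1/2 − (1/2)·(-1/4) = 5/8.

5/8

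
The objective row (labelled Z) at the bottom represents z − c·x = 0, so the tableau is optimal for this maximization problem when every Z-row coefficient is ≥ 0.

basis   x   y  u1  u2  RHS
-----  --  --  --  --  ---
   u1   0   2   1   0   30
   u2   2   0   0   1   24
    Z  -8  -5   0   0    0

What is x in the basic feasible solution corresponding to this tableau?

x is not in the basis, so in the current basic feasible solution x = 0.

0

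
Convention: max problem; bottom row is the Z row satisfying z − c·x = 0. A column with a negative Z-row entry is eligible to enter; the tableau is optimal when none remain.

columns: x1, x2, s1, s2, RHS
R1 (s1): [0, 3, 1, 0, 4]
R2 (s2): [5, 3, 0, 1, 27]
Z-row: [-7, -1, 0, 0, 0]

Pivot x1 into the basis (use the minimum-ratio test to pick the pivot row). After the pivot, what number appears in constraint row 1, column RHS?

4

Ratio test on column x1 — row 1: entry 0 ≤ 0; row 2: 27/5 = 27/5. Minimum is 27/5 at row 2 (s2 leaves); pivot element 5.
Divide row 2 by 5; eliminate column x1 from the other rows.
Row 1 update in column RHS: 4 − 0·(27/5) = 4.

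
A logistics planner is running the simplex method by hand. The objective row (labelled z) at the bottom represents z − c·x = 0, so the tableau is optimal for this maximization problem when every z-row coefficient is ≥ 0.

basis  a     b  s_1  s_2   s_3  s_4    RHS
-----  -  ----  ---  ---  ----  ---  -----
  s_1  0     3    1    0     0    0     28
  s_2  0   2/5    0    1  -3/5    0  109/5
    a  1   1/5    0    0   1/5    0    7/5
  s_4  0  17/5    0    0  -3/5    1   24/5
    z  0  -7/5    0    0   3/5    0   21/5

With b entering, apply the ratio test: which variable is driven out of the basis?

Column b entries and ratios — s_1: 28/3 = 28/3; s_2: (109/5)/(2/5) = 109/2; a: (7/5)/(1/5) = 7; s_4: (24/5)/(17/5) = 24/17.
Smallest ratio is 24/17 in the row of s_4, so s_4 leaves.

s_4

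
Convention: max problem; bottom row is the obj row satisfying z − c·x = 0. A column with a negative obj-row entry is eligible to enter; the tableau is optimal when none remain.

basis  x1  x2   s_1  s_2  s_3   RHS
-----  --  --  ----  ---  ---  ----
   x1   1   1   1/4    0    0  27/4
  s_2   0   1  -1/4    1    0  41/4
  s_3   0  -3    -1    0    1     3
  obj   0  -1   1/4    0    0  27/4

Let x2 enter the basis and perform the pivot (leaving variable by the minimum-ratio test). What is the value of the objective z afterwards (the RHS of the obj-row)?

Ratio test on column x2 — row 1: (27/4)/1 = 27/4; row 2: (41/4)/1 = 41/4; row 3: entry -3 ≤ 0. Minimum is 27/4 at row 1 (x1 leaves); pivot element 1.
Pivot on row 1; the obj-row RHS becomes 27/4 − (-1)·(27/4) = 27/2.

27/2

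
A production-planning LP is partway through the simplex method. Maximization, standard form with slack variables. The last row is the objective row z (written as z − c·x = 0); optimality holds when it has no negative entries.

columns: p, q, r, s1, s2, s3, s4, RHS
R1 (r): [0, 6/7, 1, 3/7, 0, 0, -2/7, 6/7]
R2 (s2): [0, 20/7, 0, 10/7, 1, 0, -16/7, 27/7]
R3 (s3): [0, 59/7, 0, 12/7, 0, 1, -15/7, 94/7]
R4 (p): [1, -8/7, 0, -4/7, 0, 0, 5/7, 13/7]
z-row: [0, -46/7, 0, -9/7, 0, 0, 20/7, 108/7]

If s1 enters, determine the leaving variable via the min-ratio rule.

r

Column s1 entries and ratios — r: (6/7)/(3/7) = 2; s2: (27/7)/(10/7) = 27/10; s3: (94/7)/(12/7) = 47/6; p: -4/7 ≤ 0, skip.
Smallest ratio is 2 in the row of r, so r leaves.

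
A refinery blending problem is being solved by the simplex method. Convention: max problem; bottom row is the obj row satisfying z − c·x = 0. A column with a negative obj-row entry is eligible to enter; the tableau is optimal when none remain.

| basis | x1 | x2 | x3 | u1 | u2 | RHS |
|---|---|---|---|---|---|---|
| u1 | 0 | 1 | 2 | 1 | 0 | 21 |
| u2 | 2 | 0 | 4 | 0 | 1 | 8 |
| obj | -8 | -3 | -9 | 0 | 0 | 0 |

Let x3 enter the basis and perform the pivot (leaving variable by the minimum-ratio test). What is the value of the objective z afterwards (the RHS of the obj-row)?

Ratio test on column x3 — row 1: 21/2 = 21/2; row 2: 8/4 = 2. Minimum is 2 at row 2 (u2 leaves); pivot element 4.
Pivot on row 2; the obj-row RHS becomes 0 − (-9)·2 = 18.

18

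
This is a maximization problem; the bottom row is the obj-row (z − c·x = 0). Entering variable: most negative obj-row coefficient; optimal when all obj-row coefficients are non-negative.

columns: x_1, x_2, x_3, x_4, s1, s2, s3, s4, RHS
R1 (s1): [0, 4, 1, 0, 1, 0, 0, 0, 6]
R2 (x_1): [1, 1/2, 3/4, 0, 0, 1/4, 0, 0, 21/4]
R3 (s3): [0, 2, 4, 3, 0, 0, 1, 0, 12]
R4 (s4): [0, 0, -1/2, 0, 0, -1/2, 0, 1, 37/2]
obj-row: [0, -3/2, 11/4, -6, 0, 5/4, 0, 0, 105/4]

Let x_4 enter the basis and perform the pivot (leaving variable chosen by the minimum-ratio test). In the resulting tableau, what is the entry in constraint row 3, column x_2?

2/3

Ratio test on column x_4 — row 1: entry 0 ≤ 0; row 2: entry 0 ≤ 0; row 3: 12/3 = 4; row 4: entry 0 ≤ 0. Minimum is 4 at row 3 (s3 leaves); pivot element 3.
Divide row 3 by 3; eliminate column x_4 from the other rows.
In the new row 3, the x_2 entry is the old entry divided by the pivot: 2/3 = 2/3.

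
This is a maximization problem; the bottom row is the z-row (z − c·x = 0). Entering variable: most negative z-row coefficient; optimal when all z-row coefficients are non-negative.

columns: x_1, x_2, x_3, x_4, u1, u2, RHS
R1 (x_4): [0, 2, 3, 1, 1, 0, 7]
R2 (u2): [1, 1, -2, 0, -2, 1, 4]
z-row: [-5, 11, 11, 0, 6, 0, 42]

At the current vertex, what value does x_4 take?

7

x_4 is basic (row 1); its value is the RHS of that row, 7.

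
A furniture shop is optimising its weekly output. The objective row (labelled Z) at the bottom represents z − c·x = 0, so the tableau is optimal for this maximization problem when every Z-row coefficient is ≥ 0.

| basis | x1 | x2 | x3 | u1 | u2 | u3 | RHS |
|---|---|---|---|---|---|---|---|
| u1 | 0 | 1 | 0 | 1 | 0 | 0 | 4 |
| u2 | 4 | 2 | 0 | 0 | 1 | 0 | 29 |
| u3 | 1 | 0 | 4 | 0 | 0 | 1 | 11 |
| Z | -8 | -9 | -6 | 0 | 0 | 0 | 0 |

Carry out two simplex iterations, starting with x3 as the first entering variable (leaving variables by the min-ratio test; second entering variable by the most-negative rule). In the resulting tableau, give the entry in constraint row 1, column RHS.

4

Ratio test on column x3 — row 1: entry 0 ≤ 0; row 2: entry 0 ≤ 0; row 3: 11/4 = 11/4. Minimum is 11/4 at row 3 (u3 leaves); pivot element 4.
Divide row 3 by 4; eliminate column x3 from the other rows.
Second iteration: most negative Z-row entry is -9 in column x2, so x2 enters.
Ratio test on column x2 — row 1: 4/1 = 4; row 2: 29/2 = 29/2; row 3: entry 0 ≤ 0. Minimum is 4 at row 1 (u1 leaves); pivot element 1.
Divide row 1 by 1; eliminate column x2 from the other rows.
After both pivots, the entry at constraint row 1, column RHS is 4.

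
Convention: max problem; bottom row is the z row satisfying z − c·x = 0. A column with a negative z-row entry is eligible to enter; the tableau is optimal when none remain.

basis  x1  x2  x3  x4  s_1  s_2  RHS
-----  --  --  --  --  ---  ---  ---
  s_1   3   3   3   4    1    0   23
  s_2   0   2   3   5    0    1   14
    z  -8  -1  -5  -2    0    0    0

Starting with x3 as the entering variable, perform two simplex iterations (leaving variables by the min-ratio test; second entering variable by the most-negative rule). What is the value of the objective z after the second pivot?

142/3

Ratio test on column x3 — row 1: 23/3 = 23/3; row 2: 14/3 = 14/3. Minimum is 14/3 at row 2 (s_2 leaves); pivot element 3.
Pivot on row 2; the z-row RHS becomes 0 − (-5)·(14/3) = 70/3.
Next entering variable (most negative z-row entry -8): x1.
Ratio test on column x1 — row 1: 9/3 = 3; row 2: entry 0 ≤ 0. Minimum is 3 at row 1 (s_1 leaves); pivot element 3.
After the second pivot the z-row RHS is 70/3 − (-8)·3 = 142/3.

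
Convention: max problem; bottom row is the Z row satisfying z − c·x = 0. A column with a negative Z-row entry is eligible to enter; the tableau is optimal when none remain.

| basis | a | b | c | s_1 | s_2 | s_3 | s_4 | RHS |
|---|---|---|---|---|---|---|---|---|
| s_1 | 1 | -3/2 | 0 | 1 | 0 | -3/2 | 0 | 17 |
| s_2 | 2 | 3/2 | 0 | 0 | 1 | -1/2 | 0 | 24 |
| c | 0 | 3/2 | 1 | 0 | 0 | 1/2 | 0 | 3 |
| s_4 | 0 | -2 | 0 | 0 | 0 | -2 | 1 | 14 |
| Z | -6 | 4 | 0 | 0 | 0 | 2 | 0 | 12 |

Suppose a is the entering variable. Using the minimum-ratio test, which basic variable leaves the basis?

s_2

Column a entries and ratios — s_1: 17/1 = 17; s_2: 24/2 = 12; c: 0 ≤ 0, skip; s_4: 0 ≤ 0, skip.
Smallest ratio is 12 in the row of s_2, so s_2 leaves.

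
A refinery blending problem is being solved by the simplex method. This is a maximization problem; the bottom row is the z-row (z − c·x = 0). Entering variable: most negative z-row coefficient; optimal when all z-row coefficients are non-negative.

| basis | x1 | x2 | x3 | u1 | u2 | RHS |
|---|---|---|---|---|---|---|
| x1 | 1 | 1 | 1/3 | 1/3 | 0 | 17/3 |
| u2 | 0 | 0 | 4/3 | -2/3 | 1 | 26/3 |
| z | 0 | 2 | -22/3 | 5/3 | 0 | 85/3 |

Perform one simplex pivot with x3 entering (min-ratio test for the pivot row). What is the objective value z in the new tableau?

76

Ratio test on column x3 — row 1: (17/3)/(1/3) = 17; row 2: (26/3)/(4/3) = 13/2. Minimum is 13/2 at row 2 (u2 leaves); pivot element 4/3.
Pivot on row 2; the z-row RHS becomes 85/3 − (-22/3)·(13/2) = 76.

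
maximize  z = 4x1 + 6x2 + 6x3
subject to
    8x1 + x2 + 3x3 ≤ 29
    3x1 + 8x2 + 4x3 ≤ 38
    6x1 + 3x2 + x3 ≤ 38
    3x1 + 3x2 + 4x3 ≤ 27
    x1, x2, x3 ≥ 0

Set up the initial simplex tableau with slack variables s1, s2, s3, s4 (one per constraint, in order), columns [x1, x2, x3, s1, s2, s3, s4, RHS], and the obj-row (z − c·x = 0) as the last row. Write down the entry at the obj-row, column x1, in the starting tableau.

The obj-row carries the negated objective coefficients: the x1 entry is -4.

-4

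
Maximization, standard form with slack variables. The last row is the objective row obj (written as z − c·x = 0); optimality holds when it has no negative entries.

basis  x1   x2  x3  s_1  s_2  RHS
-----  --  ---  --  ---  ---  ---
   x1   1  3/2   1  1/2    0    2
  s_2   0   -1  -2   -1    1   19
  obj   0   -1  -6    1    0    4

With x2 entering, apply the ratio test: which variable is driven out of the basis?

x1

Column x2 entries and ratios — x1: 2/(3/2) = 4/3; s_2: -1 ≤ 0, skip.
Smallest ratio is 4/3 in the row of x1, so x1 leaves.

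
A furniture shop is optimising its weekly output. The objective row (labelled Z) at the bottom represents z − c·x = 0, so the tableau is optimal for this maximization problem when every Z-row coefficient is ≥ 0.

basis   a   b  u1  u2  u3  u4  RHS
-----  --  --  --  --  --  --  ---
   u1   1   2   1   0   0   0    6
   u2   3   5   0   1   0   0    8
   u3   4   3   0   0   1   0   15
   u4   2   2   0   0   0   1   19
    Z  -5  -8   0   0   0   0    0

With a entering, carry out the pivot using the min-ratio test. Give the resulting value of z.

Ratio test on column a — row 1: 6/1 = 6; row 2: 8/3 = 8/3; row 3: 15/4 = 15/4; row 4: 19/2 = 19/2. Minimum is 8/3 at row 2 (u2 leaves); pivot element 3.
Pivot on row 2; the Z-row RHS becomes 0 − (-5)·(8/3) = 40/3.

40/3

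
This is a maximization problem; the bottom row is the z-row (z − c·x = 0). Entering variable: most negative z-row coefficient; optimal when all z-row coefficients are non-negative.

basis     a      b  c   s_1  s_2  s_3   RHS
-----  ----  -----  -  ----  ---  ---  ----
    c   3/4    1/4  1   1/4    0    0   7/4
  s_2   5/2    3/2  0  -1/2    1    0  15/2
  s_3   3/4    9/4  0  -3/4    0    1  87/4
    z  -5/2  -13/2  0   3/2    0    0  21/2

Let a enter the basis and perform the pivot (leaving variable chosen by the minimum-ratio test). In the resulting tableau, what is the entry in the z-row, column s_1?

7/3

Ratio test on column a — row 1: (7/4)/(3/4) = 7/3; row 2: (15/2)/(5/2) = 3; row 3: (87/4)/(3/4) = 29. Minimum is 7/3 at row 1 (c leaves); pivot element 3/4.
Divide row 1 by 3/4; eliminate column a from the other rows.
z-row update in column s_1: 3/2 − (-5/2)·(1/3) = 7/3.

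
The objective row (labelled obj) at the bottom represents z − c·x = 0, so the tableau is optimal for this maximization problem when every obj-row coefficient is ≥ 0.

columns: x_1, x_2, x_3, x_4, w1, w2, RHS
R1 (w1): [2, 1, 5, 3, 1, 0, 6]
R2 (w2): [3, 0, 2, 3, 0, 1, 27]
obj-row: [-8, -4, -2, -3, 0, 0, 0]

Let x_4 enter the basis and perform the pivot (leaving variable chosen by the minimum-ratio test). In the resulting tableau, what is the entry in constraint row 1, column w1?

Ratio test on column x_4 — row 1: 6/3 = 2; row 2: 27/3 = 9. Minimum is 2 at row 1 (w1 leaves); pivot element 3.
Divide row 1 by 3; eliminate column x_4 from the other rows.
In the new row 1, the w1 entry is the old entry divided by the pivot: 1/3 = 1/3.

1/3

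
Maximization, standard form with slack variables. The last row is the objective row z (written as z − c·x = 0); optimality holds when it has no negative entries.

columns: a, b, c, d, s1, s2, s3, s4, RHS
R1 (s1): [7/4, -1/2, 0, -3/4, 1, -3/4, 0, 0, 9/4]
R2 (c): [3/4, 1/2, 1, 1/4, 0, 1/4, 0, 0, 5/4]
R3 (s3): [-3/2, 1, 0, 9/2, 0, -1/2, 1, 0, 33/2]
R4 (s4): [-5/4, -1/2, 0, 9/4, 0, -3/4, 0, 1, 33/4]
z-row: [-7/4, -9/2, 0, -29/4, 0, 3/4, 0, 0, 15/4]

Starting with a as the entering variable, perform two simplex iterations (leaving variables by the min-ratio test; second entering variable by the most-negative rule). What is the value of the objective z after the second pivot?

10

Ratio test on column a — row 1: (9/4)/(7/4) = 9/7; row 2: (5/4)/(3/4) = 5/3; row 3: entry -3/2 ≤ 0; row 4: entry -5/4 ≤ 0. Minimum is 9/7 at row 1 (s1 leaves); pivot element 7/4.
Pivot on row 1; the z-row RHS becomes 15/4 − (-7/4)·(9/7) = 6.
Next entering variable (most negative z-row entry -8): d.
Ratio test on column d — row 1: entry -3/7 ≤ 0; row 2: (2/7)/(4/7) = 1/2; row 3: (129/7)/(27/7) = 43/9; row 4: (69/7)/(12/7) = 23/4. Minimum is 1/2 at row 2 (c leaves); pivot element 4/7.
After the second pivot the z-row RHS is 6 − (-8)·(1/2) = 10.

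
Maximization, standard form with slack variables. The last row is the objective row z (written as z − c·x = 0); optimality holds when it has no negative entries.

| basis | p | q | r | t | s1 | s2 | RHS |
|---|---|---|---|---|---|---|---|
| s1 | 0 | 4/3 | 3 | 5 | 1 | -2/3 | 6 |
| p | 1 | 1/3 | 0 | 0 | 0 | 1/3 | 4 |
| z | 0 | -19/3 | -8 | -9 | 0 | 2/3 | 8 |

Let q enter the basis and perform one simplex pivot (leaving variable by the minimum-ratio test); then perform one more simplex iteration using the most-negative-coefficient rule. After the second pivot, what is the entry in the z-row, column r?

5/2

Ratio test on column q — row 1: 6/(4/3) = 9/2; row 2: 4/(1/3) = 12. Minimum is 9/2 at row 1 (s1 leaves); pivot element 4/3.
Divide row 1 by 4/3; eliminate column q from the other rows.
Second iteration: most negative z-row entry is -5/2 in column s2, so s2 enters.
Ratio test on column s2 — row 1: entry -1/2 ≤ 0; row 2: (5/2)/(1/2) = 5. Minimum is 5 at row 2 (p leaves); pivot element 1/2.
Divide row 2 by 1/2; eliminate column s2 from the other rows.
After both pivots, the entry at the z-row, column r is 5/2.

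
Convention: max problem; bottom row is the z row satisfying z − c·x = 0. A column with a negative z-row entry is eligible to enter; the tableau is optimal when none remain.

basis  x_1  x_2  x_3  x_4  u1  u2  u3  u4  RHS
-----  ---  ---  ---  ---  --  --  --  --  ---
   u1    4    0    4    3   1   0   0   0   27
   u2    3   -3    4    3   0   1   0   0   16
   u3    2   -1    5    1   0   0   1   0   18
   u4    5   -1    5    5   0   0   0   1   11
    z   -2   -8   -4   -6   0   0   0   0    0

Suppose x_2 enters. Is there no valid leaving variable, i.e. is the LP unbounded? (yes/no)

Every constraint-row entry in column x_2 is ≤ 0, so increasing x_2 is unbounded.

yes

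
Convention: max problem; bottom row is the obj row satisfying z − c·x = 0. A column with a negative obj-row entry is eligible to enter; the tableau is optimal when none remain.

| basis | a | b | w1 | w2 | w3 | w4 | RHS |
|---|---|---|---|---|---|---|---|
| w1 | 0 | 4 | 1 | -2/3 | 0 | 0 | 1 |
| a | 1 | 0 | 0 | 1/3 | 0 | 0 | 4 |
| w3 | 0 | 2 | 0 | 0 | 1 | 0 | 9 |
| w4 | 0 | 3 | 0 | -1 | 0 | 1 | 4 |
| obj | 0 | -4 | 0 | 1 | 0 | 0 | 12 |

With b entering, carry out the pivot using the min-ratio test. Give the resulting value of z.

13

Ratio test on column b — row 1: 1/4 = 1/4; row 2: entry 0 ≤ 0; row 3: 9/2 = 9/2; row 4: 4/3 = 4/3. Minimum is 1/4 at row 1 (w1 leaves); pivot element 4.
Pivot on row 1; the obj-row RHS becomes 12 − (-4)·(1/4) = 13.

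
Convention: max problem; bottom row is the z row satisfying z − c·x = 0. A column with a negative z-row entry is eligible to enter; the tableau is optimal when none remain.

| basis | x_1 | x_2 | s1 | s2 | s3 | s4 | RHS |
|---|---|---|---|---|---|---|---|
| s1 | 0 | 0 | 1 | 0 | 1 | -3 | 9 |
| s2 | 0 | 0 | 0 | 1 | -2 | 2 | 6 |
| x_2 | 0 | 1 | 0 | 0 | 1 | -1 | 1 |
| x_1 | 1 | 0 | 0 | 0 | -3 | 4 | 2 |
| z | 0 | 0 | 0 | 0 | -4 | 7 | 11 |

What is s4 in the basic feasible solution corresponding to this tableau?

s4 is not in the basis, so in the current basic feasible solution s4 = 0.

0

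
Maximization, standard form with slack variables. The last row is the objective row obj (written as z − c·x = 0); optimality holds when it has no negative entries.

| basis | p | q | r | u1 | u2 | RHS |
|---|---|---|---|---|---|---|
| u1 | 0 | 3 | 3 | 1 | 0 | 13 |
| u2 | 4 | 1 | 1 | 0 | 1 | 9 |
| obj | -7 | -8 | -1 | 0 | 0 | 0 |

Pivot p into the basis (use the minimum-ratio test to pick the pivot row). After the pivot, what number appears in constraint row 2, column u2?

1/4

Ratio test on column p — row 1: entry 0 ≤ 0; row 2: 9/4 = 9/4. Minimum is 9/4 at row 2 (u2 leaves); pivot element 4.
Divide row 2 by 4; eliminate column p from the other rows.
In the new row 2, the u2 entry is the old entry divided by the pivot: 1/4 = 1/4.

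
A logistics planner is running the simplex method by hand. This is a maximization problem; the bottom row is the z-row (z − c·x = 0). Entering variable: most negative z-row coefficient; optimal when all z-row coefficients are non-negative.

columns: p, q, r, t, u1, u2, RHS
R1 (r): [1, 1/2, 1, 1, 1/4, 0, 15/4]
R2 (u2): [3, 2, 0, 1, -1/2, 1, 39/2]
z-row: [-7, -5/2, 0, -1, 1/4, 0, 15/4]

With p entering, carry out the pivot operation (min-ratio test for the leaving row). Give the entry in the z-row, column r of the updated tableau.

Ratio test on column p — row 1: (15/4)/1 = 15/4; row 2: (39/2)/3 = 13/2. Minimum is 15/4 at row 1 (r leaves); pivot element 1.
Divide row 1 by 1; eliminate column p from the other rows.
z-row update in column r: 0 − (-7)·1 = 7.

7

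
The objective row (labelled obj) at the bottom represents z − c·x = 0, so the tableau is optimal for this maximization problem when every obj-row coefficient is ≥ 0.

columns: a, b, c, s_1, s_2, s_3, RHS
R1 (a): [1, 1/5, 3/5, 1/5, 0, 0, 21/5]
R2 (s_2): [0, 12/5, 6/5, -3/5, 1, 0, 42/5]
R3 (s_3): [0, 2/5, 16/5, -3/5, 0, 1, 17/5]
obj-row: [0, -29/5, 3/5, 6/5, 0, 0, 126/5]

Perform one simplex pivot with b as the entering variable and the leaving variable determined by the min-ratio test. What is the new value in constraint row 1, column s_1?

Ratio test on column b — row 1: (21/5)/(1/5) = 21; row 2: (42/5)/(12/5) = 7/2; row 3: (17/5)/(2/5) = 17/2. Minimum is 7/2 at row 2 (s_2 leaves); pivot element 12/5.
Divide row 2 by 12/5; eliminate column b from the other rows.
Row 1 update in column s_1: 1/5 − (1/5)·(-1/4) = 1/4.

1/4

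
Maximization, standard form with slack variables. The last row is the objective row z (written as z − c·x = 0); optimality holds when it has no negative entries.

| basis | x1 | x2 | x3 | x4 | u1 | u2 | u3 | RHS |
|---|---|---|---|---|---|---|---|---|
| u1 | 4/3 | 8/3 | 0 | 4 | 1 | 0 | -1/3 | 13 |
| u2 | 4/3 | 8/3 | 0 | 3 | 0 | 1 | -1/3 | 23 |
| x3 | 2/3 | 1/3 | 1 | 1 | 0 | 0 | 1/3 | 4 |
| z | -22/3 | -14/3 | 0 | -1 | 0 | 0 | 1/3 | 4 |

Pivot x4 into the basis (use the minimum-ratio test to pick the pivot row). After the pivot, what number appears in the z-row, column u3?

1/4

Ratio test on column x4 — row 1: 13/4 = 13/4; row 2: 23/3 = 23/3; row 3: 4/1 = 4. Minimum is 13/4 at row 1 (u1 leaves); pivot element 4.
Divide row 1 by 4; eliminate column x4 from the other rows.
z-row update in column u3: 1/3 − (-1)·(-1/12) = 1/4.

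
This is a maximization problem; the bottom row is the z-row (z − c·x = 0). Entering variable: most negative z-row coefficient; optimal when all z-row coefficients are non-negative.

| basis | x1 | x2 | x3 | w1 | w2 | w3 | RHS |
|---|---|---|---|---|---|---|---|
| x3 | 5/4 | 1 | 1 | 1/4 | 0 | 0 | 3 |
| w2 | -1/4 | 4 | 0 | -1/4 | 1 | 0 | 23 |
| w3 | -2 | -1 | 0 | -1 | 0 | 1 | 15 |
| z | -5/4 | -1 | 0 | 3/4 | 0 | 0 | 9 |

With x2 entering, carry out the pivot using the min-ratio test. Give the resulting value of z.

Ratio test on column x2 — row 1: 3/1 = 3; row 2: 23/4 = 23/4; row 3: entry -1 ≤ 0. Minimum is 3 at row 1 (x3 leaves); pivot element 1.
Pivot on row 1; the z-row RHS becomes 9 − (-1)·3 = 12.

12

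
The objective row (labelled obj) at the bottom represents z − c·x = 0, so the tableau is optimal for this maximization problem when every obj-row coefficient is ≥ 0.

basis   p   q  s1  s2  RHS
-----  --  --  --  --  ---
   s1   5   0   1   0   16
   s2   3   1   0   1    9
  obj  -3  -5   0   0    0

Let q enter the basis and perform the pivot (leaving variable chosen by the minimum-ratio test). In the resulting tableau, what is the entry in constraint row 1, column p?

Ratio test on column q — row 1: entry 0 ≤ 0; row 2: 9/1 = 9. Minimum is 9 at row 2 (s2 leaves); pivot element 1.
Divide row 2 by 1; eliminate column q from the other rows.
Row 1 update in column p: 5 − 0·3 = 5.

5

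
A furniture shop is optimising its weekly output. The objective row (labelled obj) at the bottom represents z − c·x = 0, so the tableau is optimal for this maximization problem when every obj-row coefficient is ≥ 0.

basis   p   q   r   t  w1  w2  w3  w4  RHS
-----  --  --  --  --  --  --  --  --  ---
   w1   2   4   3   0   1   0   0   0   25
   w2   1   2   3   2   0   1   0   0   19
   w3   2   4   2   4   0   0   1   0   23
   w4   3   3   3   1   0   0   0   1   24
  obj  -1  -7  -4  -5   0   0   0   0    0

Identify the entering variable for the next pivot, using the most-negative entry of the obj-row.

Negative obj-row entries: p: -1, q: -7, r: -4, t: -5.
The most negative is -7 in column q, so q enters.

q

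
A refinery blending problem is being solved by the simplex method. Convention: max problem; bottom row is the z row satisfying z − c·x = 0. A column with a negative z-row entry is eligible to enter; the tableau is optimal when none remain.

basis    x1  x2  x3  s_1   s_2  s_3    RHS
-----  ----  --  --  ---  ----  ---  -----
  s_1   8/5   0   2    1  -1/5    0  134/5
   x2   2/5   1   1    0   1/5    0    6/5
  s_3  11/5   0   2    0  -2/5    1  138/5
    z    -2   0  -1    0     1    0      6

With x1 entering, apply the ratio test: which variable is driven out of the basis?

Column x1 entries and ratios — s_1: (134/5)/(8/5) = 67/4; x2: (6/5)/(2/5) = 3; s_3: (138/5)/(11/5) = 138/11.
Smallest ratio is 3 in the row of x2, so x2 leaves.

x2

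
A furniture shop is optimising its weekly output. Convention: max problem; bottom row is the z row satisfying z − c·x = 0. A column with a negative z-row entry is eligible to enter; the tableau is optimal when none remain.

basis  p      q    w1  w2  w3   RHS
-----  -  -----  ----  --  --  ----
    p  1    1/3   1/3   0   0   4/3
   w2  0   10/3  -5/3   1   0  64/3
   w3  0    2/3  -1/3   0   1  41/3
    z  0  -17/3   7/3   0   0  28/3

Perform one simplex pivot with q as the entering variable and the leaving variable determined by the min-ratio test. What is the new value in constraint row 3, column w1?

Ratio test on column q — row 1: (4/3)/(1/3) = 4; row 2: (64/3)/(10/3) = 32/5; row 3: (41/3)/(2/3) = 41/2. Minimum is 4 at row 1 (p leaves); pivot element 1/3.
Divide row 1 by 1/3; eliminate column q from the other rows.
Row 3 update in column w1: -1/3 − (2/3)·1 = -1.

-1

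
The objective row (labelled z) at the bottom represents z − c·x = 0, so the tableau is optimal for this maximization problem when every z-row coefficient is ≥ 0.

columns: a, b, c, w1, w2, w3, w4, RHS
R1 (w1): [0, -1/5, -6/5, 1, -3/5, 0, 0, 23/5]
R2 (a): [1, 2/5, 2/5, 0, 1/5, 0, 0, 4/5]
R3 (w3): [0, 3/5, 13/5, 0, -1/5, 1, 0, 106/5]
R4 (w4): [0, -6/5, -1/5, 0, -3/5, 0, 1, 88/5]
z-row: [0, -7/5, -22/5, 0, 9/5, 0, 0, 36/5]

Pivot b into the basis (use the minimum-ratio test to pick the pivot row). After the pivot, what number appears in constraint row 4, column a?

3

Ratio test on column b — row 1: entry -1/5 ≤ 0; row 2: (4/5)/(2/5) = 2; row 3: (106/5)/(3/5) = 106/3; row 4: entry -6/5 ≤ 0. Minimum is 2 at row 2 (a leaves); pivot element 2/5.
Divide row 2 by 2/5; eliminate column b from the other rows.
Row 4 update in column a: 0 − (-6/5)·(5/2) = 3.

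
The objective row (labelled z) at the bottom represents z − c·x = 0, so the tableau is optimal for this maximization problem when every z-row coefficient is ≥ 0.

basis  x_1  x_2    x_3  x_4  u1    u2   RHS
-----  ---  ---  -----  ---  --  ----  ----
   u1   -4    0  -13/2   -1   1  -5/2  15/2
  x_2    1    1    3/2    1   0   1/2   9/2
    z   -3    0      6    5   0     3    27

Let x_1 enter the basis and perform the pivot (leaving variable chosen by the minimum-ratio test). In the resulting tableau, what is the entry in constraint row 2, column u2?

1/2

Ratio test on column x_1 — row 1: entry -4 ≤ 0; row 2: (9/2)/1 = 9/2. Minimum is 9/2 at row 2 (x_2 leaves); pivot element 1.
Divide row 2 by 1; eliminate column x_1 from the other rows.
In the new row 2, the u2 entry is the old entry divided by the pivot: (1/2)/1 = 1/2.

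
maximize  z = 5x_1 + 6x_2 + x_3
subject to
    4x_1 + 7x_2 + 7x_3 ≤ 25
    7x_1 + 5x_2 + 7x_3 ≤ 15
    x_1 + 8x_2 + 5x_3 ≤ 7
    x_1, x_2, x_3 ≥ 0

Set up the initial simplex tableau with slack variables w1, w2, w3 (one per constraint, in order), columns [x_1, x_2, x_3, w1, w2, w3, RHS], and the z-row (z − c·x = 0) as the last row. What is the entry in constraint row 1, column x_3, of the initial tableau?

Constraint 1 has coefficient 7 on x_3.

7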